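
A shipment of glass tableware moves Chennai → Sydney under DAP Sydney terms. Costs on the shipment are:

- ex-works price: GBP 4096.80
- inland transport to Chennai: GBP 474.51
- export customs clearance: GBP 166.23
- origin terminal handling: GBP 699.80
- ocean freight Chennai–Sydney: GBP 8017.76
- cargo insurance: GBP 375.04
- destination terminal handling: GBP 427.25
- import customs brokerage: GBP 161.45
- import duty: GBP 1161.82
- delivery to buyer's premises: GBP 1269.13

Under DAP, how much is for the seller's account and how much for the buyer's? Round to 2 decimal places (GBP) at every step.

Seller: GBP 15526.52; buyer: GBP 1323.27

DAP: the seller bears all costs to the named destination except import duty and clearance.
Seller's account: goods 4096.80 + inland to port 474.51 + export clearance 166.23 + origin terminal 699.80 + freight 8017.76 + insurance 375.04 + destination terminal 427.25 + delivery 1269.13 = 15526.52
Buyer's account: brokerage 161.45 + duty 1161.82 = 1323.27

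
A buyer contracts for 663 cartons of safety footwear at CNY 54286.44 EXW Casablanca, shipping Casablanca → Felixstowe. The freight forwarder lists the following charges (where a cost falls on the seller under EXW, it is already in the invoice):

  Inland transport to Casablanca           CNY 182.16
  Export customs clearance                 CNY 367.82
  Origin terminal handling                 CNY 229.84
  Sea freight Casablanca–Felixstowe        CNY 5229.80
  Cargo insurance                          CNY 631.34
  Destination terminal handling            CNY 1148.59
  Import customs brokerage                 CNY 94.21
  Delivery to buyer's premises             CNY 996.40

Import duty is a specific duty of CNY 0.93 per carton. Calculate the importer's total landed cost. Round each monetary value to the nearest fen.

Total landed cost: CNY 63783.19

EXW: the seller makes goods available at their premises; the buyer bears all onward costs.
CIF value = EXW price + inland to port + export clearance + origin terminal + freight + insurance = 54286.44 + 182.16 + 367.82 + 229.84 + 5229.80 + 631.34 = 60927.40
Import duty = 663 × 0.93 = 616.59
Buyer bears: inland to port 182.16 + export clearance 367.82 + origin terminal 229.84 + freight 5229.80 + insurance 631.34 + destination terminal 1148.59 + brokerage 94.21 + delivery 996.40 + duty 616.59 = 9496.75
Landed cost = invoice 54286.44 + 9496.75 = 63783.19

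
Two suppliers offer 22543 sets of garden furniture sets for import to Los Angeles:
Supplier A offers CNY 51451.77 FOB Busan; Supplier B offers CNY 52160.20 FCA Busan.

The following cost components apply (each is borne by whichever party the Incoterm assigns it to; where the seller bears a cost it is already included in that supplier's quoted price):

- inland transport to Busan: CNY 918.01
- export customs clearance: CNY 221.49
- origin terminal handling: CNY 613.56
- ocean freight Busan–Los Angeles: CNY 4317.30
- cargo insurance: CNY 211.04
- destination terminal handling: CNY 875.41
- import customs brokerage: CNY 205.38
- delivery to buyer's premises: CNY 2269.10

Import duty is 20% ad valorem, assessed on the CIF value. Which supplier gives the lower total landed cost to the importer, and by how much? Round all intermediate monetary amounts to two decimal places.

Supplier A is cheaper by CNY 1586.39

Supplier A (FOB):
CIF value = FOB price + freight + insurance = 51451.77 + 4317.30 + 211.04 = 55980.11
Import duty = 55980.11 × 20% = 11196.02
Buyer bears (A): 4317.30 + 211.04 + 875.41 + 205.38 + 2269.10 = 7878.23
Landed cost (A) = invoice 51451.77 + 7878.23 + duty 11196.02 = 70526.02
Supplier B (FCA):
CIF value = FCA price + origin terminal + freight + insurance = 52160.20 + 613.56 + 4317.30 + 211.04 = 57302.10
Import duty = 57302.10 × 20% = 11460.42
Buyer bears (B): 613.56 + 4317.30 + 211.04 + 875.41 + 205.38 + 2269.10 = 8491.79
Landed cost (B) = invoice 52160.20 + 8491.79 + duty 11460.42 = 72112.41
Difference = |70526.02 − 72112.41| = 1586.39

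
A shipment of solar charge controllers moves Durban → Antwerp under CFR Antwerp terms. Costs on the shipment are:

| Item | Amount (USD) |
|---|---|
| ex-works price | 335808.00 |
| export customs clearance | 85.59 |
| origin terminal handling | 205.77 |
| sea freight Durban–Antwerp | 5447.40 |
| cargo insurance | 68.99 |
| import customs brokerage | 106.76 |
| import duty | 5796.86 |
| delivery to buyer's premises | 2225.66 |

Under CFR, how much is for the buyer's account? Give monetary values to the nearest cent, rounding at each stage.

Buyer's account: USD 8198.27

CFR: the seller pays costs through ocean freight to the destination port, but not insurance.
Seller's account: goods 335808.00 + export clearance 85.59 + origin terminal 205.77 + freight 5447.40 = 341546.76
Buyer's account: insurance 68.99 + brokerage 106.76 + duty 5796.86 + delivery 2225.66 = 8198.27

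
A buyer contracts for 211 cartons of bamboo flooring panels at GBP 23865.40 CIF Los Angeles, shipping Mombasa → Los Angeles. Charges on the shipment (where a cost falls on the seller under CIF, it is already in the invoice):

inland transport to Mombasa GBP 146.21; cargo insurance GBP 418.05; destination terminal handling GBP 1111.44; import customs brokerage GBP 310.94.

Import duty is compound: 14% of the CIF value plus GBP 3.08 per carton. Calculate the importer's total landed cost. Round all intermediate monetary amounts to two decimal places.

CIF: the seller pays costs through ocean freight and marine insurance to the destination port.
Already in the invoice (seller's account under CIF): inland to port, insurance — exclude.
The CIF price already equals the CIF value: 23865.40
Ad valorem component: 23865.40 × 14% = 3341.16
Specific component: 211 × 3.08 = 649.88
Import duty = 3341.16 + 649.88 = 3991.04
Buyer bears: destination terminal 1111.44 + brokerage 310.94 + duty 3991.04 = 5413.42
Landed cost = invoice 23865.40 + 5413.42 = 29278.82

Total landed cost: GBP 29278.82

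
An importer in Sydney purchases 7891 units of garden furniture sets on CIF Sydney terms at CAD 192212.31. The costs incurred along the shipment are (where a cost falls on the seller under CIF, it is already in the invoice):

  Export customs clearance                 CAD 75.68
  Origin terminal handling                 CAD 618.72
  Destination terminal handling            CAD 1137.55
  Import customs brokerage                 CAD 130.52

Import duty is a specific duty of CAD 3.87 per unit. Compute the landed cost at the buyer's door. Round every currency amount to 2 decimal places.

CIF: the seller pays costs through ocean freight and marine insurance to the destination port.
Already in the invoice (seller's account under CIF): export clearance, origin terminal — exclude.
The CIF price already equals the CIF value: 192212.31
Import duty = 7891 × 3.87 = 30538.17
Buyer bears: destination terminal 1137.55 + brokerage 130.52 + duty 30538.17 = 31806.24
Landed cost = invoice 192212.31 + 31806.24 = 224018.55

Total landed cost: CAD 224018.55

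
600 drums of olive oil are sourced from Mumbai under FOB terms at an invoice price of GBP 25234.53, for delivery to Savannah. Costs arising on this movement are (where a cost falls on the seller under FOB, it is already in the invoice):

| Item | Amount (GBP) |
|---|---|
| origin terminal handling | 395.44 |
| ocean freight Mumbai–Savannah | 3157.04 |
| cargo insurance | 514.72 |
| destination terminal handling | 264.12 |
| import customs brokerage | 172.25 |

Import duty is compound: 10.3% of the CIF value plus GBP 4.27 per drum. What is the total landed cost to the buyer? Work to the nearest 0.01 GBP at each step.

Total landed cost: GBP 34882.01

FOB: the seller bears costs until goods are on board at the origin port; the buyer bears freight, insurance and all costs thereafter.
Already in the invoice (seller's account under FOB): origin terminal — exclude.
CIF value = FOB price + freight + insurance = 25234.53 + 3157.04 + 514.72 = 28906.29
Ad valorem component: 28906.29 × 10.3% = 2977.35
Specific component: 600 × 4.27 = 2562.00
Import duty = 2977.35 + 2562.00 = 5539.35
Buyer bears: freight 3157.04 + insurance 514.72 + destination terminal 264.12 + brokerage 172.25 + duty 5539.35 = 9647.48
Landed cost = invoice 25234.53 + 9647.48 = 34882.01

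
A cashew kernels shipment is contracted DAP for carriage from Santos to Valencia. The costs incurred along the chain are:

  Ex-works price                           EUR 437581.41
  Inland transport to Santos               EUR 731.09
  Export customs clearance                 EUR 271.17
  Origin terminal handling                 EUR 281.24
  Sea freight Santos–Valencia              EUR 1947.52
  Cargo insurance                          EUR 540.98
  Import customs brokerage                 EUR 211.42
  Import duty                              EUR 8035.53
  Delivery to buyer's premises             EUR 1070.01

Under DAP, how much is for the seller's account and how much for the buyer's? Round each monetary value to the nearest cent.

Seller: EUR 442423.42; buyer: EUR 8246.95

DAP: the seller bears all costs to the named destination except import duty and clearance.
Seller's account: goods 437581.41 + inland to port 731.09 + export clearance 271.17 + origin terminal 281.24 + freight 1947.52 + insurance 540.98 + delivery 1070.01 = 442423.42
Buyer's account: brokerage 211.42 + duty 8035.53 = 8246.95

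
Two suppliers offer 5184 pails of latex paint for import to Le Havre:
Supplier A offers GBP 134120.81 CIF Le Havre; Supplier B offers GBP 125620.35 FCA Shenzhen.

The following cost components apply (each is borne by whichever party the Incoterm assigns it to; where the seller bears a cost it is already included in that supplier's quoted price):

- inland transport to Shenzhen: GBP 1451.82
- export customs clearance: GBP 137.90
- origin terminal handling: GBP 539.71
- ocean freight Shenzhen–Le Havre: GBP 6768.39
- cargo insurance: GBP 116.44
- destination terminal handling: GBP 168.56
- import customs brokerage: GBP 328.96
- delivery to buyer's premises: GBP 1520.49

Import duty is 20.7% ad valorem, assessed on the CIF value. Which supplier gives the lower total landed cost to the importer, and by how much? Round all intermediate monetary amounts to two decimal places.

Supplier B is cheaper by GBP 1298.64

Supplier A (CIF):
The CIF price already equals the CIF value: 134120.81
Import duty = 134120.81 × 20.7% = 27763.01
Buyer bears (A): 168.56 + 328.96 + 1520.49 = 2018.01
Landed cost (A) = invoice 134120.81 + 2018.01 + duty 27763.01 = 163901.83
Supplier B (FCA):
CIF value = FCA price + origin terminal + freight + insurance = 125620.35 + 539.71 + 6768.39 + 116.44 = 133044.89
Import duty = 133044.89 × 20.7% = 27540.29
Buyer bears (B): 539.71 + 6768.39 + 116.44 + 168.56 + 328.96 + 1520.49 = 9442.55
Landed cost (B) = invoice 125620.35 + 9442.55 + duty 27540.29 = 162603.19
Difference = |163901.83 − 162603.19| = 1298.64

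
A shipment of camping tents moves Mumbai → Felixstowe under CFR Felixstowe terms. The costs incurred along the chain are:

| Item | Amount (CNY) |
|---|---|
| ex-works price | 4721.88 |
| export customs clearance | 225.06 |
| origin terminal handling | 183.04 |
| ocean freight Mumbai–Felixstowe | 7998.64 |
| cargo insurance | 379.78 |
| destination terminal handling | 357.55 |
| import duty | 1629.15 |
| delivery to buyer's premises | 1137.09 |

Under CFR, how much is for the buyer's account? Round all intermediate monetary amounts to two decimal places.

CFR: the seller pays costs through ocean freight to the destination port, but not insurance.
Seller's account: goods 4721.88 + export clearance 225.06 + origin terminal 183.04 + freight 7998.64 = 13128.62
Buyer's account: insurance 379.78 + destination terminal 357.55 + duty 1629.15 + delivery 1137.09 = 3503.57

Buyer's account: CNY 3503.57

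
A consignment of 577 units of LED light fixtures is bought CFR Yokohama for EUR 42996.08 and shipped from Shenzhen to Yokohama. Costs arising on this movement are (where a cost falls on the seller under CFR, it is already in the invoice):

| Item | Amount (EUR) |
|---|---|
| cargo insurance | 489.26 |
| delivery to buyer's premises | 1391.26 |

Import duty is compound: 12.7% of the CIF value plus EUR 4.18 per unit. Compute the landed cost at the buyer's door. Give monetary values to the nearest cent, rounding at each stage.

CFR: the seller pays costs through ocean freight to the destination port, but not insurance.
CIF value = CFR price + insurance = 42996.08 + 489.26 = 43485.34
Ad valorem component: 43485.34 × 12.7% = 5522.64
Specific component: 577 × 4.18 = 2411.86
Import duty = 5522.64 + 2411.86 = 7934.50
Buyer bears: insurance 489.26 + delivery 1391.26 + duty 7934.50 = 9815.02
Landed cost = invoice 42996.08 + 9815.02 = 52811.10

Total landed cost: EUR 52811.10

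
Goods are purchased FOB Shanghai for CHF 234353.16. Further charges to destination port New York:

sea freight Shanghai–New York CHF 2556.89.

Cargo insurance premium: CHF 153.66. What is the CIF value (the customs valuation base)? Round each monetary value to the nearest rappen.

CIF = FOB price + freight + insurance
CIF = 234353.16 + 2556.89 + 153.66 = 237063.71

CIF value: CHF 237063.71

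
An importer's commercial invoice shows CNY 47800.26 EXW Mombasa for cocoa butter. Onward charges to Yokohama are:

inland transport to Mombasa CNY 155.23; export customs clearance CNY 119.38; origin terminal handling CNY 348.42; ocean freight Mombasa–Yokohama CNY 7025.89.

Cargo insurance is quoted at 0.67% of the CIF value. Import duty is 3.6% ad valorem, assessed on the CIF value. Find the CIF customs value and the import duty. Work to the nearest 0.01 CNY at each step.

CIF value: CNY 55823.20; import duty: CNY 2009.64

Let C be the CIF value. C = EXW price + pre-shipment costs + freight + 0.67% × C
C − 0.67% × C = 47800.26 + 155.23 + 119.38 + 348.42 + 7025.89
0.9933 × C = 55449.18
C = 55449.18 / 0.9933 = 55823.20
Insurance premium = 0.67% × 55823.20 = 374.02
Import duty = 55823.20 × 3.6% = 2009.64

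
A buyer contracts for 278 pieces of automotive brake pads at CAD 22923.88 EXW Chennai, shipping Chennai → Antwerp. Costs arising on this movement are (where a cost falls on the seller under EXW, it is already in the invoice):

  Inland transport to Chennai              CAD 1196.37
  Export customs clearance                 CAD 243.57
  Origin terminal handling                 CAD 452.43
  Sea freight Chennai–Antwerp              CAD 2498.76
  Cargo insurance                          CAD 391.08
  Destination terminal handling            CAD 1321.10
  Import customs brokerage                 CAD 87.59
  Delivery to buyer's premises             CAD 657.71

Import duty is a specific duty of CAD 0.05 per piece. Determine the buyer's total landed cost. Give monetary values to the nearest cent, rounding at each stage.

Total landed cost: CAD 29786.39

EXW: the seller makes goods available at their premises; the buyer bears all onward costs.
CIF value = EXW price + inland to port + export clearance + origin terminal + freight + insurance = 22923.88 + 1196.37 + 243.57 + 452.43 + 2498.76 + 391.08 = 27706.09
Import duty = 278 × 0.05 = 13.90
Buyer bears: inland to port 1196.37 + export clearance 243.57 + origin terminal 452.43 + freight 2498.76 + insurance 391.08 + destination terminal 1321.10 + brokerage 87.59 + delivery 657.71 + duty 13.90 = 6862.51
Landed cost = invoice 22923.88 + 6862.51 = 29786.39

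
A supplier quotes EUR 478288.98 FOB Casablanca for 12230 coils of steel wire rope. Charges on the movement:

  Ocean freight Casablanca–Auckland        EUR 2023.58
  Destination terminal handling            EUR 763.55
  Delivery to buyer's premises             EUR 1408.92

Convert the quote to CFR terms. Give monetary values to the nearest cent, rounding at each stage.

Not relevant to the conversion: delivery, destination terminal — on the buyer under both terms; not part of either seller's price.
From FOB to CFR, the seller additionally bears: freight.
CFR price = 478288.98 + 2023.58 = 480312.56

CFR price: EUR 480312.56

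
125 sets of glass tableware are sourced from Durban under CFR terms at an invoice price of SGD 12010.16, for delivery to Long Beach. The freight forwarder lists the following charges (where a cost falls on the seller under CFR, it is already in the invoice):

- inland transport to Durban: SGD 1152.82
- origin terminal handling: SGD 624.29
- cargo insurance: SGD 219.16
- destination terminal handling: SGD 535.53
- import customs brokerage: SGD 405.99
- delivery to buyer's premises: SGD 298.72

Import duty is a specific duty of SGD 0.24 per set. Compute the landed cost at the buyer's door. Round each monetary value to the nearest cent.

CFR: the seller pays costs through ocean freight to the destination port, but not insurance.
Already in the invoice (seller's account under CFR): inland to port, origin terminal — exclude.
CIF value = CFR price + insurance = 12010.16 + 219.16 = 12229.32
Import duty = 125 × 0.24 = 30.00
Buyer bears: insurance 219.16 + destination terminal 535.53 + brokerage 405.99 + delivery 298.72 + duty 30.00 = 1489.40
Landed cost = invoice 12010.16 + 1489.40 = 13499.56

Total landed cost: SGD 13499.56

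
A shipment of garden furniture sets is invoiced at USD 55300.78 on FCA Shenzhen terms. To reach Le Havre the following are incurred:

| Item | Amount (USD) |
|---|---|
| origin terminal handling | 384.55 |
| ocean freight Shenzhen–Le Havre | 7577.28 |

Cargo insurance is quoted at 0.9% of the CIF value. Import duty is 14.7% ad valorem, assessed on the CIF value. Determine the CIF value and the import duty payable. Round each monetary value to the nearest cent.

Let C be the CIF value. C = FCA price + pre-shipment costs + freight + 0.9% × C
C − 0.9% × C = 55300.78 + 384.55 + 7577.28
0.991 × C = 63262.61
C = 63262.61 / 0.991 = 63837.14
Insurance premium = 0.9% × 63837.14 = 574.53
Import duty = 63837.14 × 14.7% = 9384.06

CIF value: USD 63837.14; import duty: USD 9384.06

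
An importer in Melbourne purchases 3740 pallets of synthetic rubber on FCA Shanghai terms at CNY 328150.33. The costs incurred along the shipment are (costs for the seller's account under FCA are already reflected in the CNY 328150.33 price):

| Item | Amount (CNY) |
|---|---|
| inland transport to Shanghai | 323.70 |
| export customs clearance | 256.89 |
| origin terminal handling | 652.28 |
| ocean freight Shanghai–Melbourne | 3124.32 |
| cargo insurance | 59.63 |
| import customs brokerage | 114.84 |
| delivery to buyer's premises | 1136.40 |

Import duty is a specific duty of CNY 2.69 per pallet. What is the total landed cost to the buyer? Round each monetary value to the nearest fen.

Total landed cost: CNY 343298.40

FCA: the seller delivers export-cleared goods to the carrier; the buyer bears costs from that point.
Already in the invoice (seller's account under FCA): inland to port, export clearance — exclude.
CIF value = FCA price + origin terminal + freight + insurance = 328150.33 + 652.28 + 3124.32 + 59.63 = 331986.56
Import duty = 3740 × 2.69 = 10060.60
Buyer bears: origin terminal 652.28 + freight 3124.32 + insurance 59.63 + brokerage 114.84 + delivery 1136.40 + duty 10060.60 = 15148.07
Landed cost = invoice 328150.33 + 15148.07 = 343298.40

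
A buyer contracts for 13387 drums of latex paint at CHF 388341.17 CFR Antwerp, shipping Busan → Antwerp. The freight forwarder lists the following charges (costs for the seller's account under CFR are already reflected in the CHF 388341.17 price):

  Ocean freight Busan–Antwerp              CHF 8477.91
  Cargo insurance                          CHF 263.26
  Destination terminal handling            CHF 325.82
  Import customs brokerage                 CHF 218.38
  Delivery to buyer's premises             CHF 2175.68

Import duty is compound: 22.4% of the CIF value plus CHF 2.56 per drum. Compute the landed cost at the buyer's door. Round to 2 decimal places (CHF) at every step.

Total landed cost: CHF 512642.42

CFR: the seller pays costs through ocean freight to the destination port, but not insurance.
Already in the invoice (seller's account under CFR): freight — exclude.
CIF value = CFR price + insurance = 388341.17 + 263.26 = 388604.43
Ad valorem component: 388604.43 × 22.4% = 87047.39
Specific component: 13387 × 2.56 = 34270.72
Import duty = 87047.39 + 34270.72 = 121318.11
Buyer bears: insurance 263.26 + destination terminal 325.82 + brokerage 218.38 + delivery 2175.68 + duty 121318.11 = 124301.25
Landed cost = invoice 388341.17 + 124301.25 = 512642.42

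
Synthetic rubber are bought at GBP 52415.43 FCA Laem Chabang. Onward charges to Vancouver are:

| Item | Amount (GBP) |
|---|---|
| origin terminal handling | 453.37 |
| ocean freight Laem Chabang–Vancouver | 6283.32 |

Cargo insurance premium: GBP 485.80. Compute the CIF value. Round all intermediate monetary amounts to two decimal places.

CIF = FCA price + pre-shipment costs + freight + insurance
CIF = 52415.43 + 453.37 + 6283.32 + 485.80 = 59637.92

CIF value: GBP 59637.92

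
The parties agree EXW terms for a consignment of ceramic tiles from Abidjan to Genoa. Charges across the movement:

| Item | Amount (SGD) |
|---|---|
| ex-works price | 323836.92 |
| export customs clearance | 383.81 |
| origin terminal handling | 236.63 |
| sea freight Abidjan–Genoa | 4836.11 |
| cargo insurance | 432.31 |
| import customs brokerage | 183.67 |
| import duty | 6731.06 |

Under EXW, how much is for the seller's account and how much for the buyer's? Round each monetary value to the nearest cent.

Seller: SGD 323836.92; buyer: SGD 12803.59

EXW: the seller makes goods available at their premises; the buyer bears all onward costs.
Seller's account: goods 323836.92 = 323836.92
Buyer's account: export clearance 383.81 + origin terminal 236.63 + freight 4836.11 + insurance 432.31 + brokerage 183.67 + duty 6731.06 = 12803.59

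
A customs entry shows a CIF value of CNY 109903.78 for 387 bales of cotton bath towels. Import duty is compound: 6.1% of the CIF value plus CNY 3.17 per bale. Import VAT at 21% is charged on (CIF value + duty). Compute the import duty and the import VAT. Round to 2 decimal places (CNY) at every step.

Import duty: CNY 7930.92; import VAT: CNY 24745.29

Ad valorem component: 109903.78 × 6.1% = 6704.13
Specific component: 387 × 3.17 = 1226.79
Import duty = 6704.13 + 1226.79 = 7930.92
VAT base = CIF + duty = 109903.78 + 7930.92 = 117834.70
Import VAT = 117834.70 × 21% = 24745.29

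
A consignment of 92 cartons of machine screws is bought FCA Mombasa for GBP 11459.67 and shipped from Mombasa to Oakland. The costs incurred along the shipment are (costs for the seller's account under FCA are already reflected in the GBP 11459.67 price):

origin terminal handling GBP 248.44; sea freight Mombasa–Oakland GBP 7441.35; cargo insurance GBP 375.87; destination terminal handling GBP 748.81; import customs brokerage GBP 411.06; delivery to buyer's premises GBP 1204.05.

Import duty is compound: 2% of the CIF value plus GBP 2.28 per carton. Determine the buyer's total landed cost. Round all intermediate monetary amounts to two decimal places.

Total landed cost: GBP 22489.52

FCA: the seller delivers export-cleared goods to the carrier; the buyer bears costs from that point.
CIF value = FCA price + origin terminal + freight + insurance = 11459.67 + 248.44 + 7441.35 + 375.87 = 19525.33
Ad valorem component: 19525.33 × 2% = 390.51
Specific component: 92 × 2.28 = 209.76
Import duty = 390.51 + 209.76 = 600.27
Buyer bears: origin terminal 248.44 + freight 7441.35 + insurance 375.87 + destination terminal 748.81 + brokerage 411.06 + delivery 1204.05 + duty 600.27 = 11029.85
Landed cost = invoice 11459.67 + 11029.85 = 22489.52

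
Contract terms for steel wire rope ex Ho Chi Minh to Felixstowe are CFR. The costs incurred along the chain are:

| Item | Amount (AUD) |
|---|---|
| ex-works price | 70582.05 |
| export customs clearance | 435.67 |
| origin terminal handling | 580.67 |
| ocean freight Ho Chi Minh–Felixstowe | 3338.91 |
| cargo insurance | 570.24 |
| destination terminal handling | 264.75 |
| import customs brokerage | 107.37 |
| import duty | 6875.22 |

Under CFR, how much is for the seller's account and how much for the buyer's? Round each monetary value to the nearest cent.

Seller: AUD 74937.30; buyer: AUD 7817.58

CFR: the seller pays costs through ocean freight to the destination port, but not insurance.
Seller's account: goods 70582.05 + export clearance 435.67 + origin terminal 580.67 + freight 3338.91 = 74937.30
Buyer's account: insurance 570.24 + destination terminal 264.75 + brokerage 107.37 + duty 6875.22 = 7817.58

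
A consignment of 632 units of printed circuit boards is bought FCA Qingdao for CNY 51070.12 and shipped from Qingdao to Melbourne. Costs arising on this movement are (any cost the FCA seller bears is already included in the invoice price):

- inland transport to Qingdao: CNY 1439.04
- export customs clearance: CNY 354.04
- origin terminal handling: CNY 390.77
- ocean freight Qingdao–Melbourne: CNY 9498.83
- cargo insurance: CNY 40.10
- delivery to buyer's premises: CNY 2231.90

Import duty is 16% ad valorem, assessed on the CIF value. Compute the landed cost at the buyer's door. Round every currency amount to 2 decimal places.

Total landed cost: CNY 72991.69

FCA: the seller delivers export-cleared goods to the carrier; the buyer bears costs from that point.
Already in the invoice (seller's account under FCA): inland to port, export clearance — exclude.
CIF value = FCA price + origin terminal + freight + insurance = 51070.12 + 390.77 + 9498.83 + 40.10 = 60999.82
Import duty = 60999.82 × 16% = 9759.97
Buyer bears: origin terminal 390.77 + freight 9498.83 + insurance 40.10 + delivery 2231.90 + duty 9759.97 = 21921.57
Landed cost = invoice 51070.12 + 21921.57 = 72991.69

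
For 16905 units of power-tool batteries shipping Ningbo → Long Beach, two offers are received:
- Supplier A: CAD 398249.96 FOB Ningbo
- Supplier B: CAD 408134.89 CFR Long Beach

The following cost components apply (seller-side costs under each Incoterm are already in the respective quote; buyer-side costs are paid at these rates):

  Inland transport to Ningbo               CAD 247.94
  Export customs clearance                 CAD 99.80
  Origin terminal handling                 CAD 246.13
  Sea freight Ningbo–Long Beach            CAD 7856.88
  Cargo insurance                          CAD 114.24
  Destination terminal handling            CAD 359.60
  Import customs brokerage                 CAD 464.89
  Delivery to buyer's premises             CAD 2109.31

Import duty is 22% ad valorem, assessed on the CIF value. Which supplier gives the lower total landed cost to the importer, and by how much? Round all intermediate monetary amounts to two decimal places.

Supplier A is cheaper by CAD 2474.22

Supplier A (FOB):
CIF value = FOB price + freight + insurance = 398249.96 + 7856.88 + 114.24 = 406221.08
Import duty = 406221.08 × 22% = 89368.64
Buyer bears (A): 7856.88 + 114.24 + 359.60 + 464.89 + 2109.31 = 10904.92
Landed cost (A) = invoice 398249.96 + 10904.92 + duty 89368.64 = 498523.52
Supplier B (CFR):
CIF value = CFR price + insurance = 408134.89 + 114.24 = 408249.13
Import duty = 408249.13 × 22% = 89814.81
Buyer bears (B): 114.24 + 359.60 + 464.89 + 2109.31 = 3048.04
Landed cost (B) = invoice 408134.89 + 3048.04 + duty 89814.81 = 500997.74
Difference = |498523.52 − 500997.74| = 2474.22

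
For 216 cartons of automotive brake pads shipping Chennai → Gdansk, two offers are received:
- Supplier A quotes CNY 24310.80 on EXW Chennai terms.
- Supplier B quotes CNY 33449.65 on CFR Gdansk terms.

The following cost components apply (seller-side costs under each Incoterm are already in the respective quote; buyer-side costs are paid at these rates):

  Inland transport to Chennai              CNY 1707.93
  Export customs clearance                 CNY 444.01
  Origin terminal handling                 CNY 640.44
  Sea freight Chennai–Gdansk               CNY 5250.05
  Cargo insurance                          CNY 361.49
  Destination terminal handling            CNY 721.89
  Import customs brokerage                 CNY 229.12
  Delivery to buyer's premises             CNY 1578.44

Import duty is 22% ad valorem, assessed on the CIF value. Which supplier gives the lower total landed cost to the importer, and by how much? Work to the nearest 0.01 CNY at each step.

Supplier A (EXW):
CIF value = EXW price + inland to port + export clearance + origin terminal + freight + insurance = 24310.80 + 1707.93 + 444.01 + 640.44 + 5250.05 + 361.49 = 32714.72
Import duty = 32714.72 × 22% = 7197.24
Buyer bears (A): 1707.93 + 444.01 + 640.44 + 5250.05 + 361.49 + 721.89 + 229.12 + 1578.44 = 10933.37
Landed cost (A) = invoice 24310.80 + 10933.37 + duty 7197.24 = 42441.41
Supplier B (CFR):
CIF value = CFR price + insurance = 33449.65 + 361.49 = 33811.14
Import duty = 33811.14 × 22% = 7438.45
Buyer bears (B): 361.49 + 721.89 + 229.12 + 1578.44 = 2890.94
Landed cost (B) = invoice 33449.65 + 2890.94 + duty 7438.45 = 43779.04
Difference = |42441.41 − 43779.04| = 1337.63

Supplier A is cheaper by CNY 1337.63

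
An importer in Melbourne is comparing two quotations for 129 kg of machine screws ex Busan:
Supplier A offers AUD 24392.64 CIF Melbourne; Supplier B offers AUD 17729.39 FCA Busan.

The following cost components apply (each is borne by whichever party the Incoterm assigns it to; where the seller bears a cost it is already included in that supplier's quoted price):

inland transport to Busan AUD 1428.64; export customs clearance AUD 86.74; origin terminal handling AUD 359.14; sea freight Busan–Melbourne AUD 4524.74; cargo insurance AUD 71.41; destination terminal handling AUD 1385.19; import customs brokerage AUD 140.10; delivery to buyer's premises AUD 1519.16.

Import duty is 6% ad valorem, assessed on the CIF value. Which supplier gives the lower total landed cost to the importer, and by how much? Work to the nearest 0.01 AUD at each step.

Supplier A (CIF):
The CIF price already equals the CIF value: 24392.64
Import duty = 24392.64 × 6% = 1463.56
Buyer bears (A): 1385.19 + 140.10 + 1519.16 = 3044.45
Landed cost (A) = invoice 24392.64 + 3044.45 + duty 1463.56 = 28900.65
Supplier B (FCA):
CIF value = FCA price + origin terminal + freight + insurance = 17729.39 + 359.14 + 4524.74 + 71.41 = 22684.68
Import duty = 22684.68 × 6% = 1361.08
Buyer bears (B): 359.14 + 4524.74 + 71.41 + 1385.19 + 140.10 + 1519.16 = 7999.74
Landed cost (B) = invoice 17729.39 + 7999.74 + duty 1361.08 = 27090.21
Difference = |28900.65 − 27090.21| = 1810.44

Supplier B is cheaper by AUD 1810.44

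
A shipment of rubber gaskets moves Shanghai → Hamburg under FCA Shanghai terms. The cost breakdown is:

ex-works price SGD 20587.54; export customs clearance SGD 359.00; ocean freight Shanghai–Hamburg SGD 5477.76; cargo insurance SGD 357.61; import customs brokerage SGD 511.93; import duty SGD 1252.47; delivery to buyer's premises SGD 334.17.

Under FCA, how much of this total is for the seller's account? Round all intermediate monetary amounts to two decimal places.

Seller's account: SGD 20946.54

FCA: the seller delivers export-cleared goods to the carrier; the buyer bears costs from that point.
Seller's account: goods 20587.54 + export clearance 359.00 = 20946.54
Buyer's account: freight 5477.76 + insurance 357.61 + brokerage 511.93 + duty 1252.47 + delivery 334.17 = 7933.94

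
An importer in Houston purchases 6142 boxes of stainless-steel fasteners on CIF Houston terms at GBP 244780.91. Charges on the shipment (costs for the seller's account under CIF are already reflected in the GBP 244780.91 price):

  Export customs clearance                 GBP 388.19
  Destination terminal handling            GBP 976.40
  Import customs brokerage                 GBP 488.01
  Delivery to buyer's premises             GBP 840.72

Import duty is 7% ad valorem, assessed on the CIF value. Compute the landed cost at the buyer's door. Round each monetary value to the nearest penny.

Total landed cost: GBP 264220.70

CIF: the seller pays costs through ocean freight and marine insurance to the destination port.
Already in the invoice (seller's account under CIF): export clearance — exclude.
The CIF price already equals the CIF value: 244780.91
Import duty = 244780.91 × 7% = 17134.66
Buyer bears: destination terminal 976.40 + brokerage 488.01 + delivery 840.72 + duty 17134.66 = 19439.79
Landed cost = invoice 244780.91 + 19439.79 = 264220.70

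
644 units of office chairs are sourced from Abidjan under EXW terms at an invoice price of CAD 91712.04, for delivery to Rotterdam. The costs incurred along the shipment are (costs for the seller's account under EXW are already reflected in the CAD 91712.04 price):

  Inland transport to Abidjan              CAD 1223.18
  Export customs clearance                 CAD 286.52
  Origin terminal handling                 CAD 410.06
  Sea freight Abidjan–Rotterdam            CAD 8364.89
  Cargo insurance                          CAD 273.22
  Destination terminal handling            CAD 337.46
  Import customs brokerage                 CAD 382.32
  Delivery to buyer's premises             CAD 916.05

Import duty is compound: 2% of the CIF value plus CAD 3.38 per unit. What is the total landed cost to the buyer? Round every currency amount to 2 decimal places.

Total landed cost: CAD 108127.86

EXW: the seller makes goods available at their premises; the buyer bears all onward costs.
CIF value = EXW price + inland to port + export clearance + origin terminal + freight + insurance = 91712.04 + 1223.18 + 286.52 + 410.06 + 8364.89 + 273.22 = 102269.91
Ad valorem component: 102269.91 × 2% = 2045.40
Specific component: 644 × 3.38 = 2176.72
Import duty = 2045.40 + 2176.72 = 4222.12
Buyer bears: inland to port 1223.18 + export clearance 286.52 + origin terminal 410.06 + freight 8364.89 + insurance 273.22 + destination terminal 337.46 + brokerage 382.32 + delivery 916.05 + duty 4222.12 = 16415.82
Landed cost = invoice 91712.04 + 16415.82 = 108127.86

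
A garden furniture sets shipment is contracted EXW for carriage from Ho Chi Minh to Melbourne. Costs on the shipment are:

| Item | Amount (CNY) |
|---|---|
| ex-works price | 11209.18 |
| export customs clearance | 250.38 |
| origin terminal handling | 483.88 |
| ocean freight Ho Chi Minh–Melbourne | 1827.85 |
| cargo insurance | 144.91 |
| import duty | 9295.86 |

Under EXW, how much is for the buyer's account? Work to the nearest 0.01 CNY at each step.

EXW: the seller makes goods available at their premises; the buyer bears all onward costs.
Seller's account: goods 11209.18 = 11209.18
Buyer's account: export clearance 250.38 + origin terminal 483.88 + freight 1827.85 + insurance 144.91 + duty 9295.86 = 12002.88

Buyer's account: CNY 12002.88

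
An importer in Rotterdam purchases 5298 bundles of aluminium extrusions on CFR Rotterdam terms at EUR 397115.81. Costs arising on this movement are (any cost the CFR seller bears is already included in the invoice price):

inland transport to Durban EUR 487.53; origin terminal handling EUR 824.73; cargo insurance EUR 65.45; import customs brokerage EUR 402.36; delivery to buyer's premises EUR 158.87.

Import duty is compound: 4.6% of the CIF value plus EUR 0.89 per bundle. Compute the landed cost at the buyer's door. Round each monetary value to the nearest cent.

CFR: the seller pays costs through ocean freight to the destination port, but not insurance.
Already in the invoice (seller's account under CFR): inland to port, origin terminal — exclude.
CIF value = CFR price + insurance = 397115.81 + 65.45 = 397181.26
Ad valorem component: 397181.26 × 4.6% = 18270.34
Specific component: 5298 × 0.89 = 4715.22
Import duty = 18270.34 + 4715.22 = 22985.56
Buyer bears: insurance 65.45 + brokerage 402.36 + delivery 158.87 + duty 22985.56 = 23612.24
Landed cost = invoice 397115.81 + 23612.24 = 420728.05

Total landed cost: EUR 420728.05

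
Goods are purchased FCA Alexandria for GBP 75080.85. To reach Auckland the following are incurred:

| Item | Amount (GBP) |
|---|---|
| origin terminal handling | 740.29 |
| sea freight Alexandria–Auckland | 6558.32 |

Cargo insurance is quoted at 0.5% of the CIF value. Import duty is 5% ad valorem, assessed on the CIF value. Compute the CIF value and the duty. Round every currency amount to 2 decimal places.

CIF value: GBP 82793.43; import duty: GBP 4139.67

Let C be the CIF value. C = FCA price + pre-shipment costs + freight + 0.5% × C
C − 0.5% × C = 75080.85 + 740.29 + 6558.32
0.995 × C = 82379.46
C = 82379.46 / 0.995 = 82793.43
Insurance premium = 0.5% × 82793.43 = 413.97
Import duty = 82793.43 × 5% = 4139.67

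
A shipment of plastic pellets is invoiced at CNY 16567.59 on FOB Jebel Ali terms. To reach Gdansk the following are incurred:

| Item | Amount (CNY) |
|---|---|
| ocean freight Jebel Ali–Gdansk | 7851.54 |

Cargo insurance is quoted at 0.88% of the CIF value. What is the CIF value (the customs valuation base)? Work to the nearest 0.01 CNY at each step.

Let C be the CIF value. C = FOB price + freight + 0.88% × C
C − 0.88% × C = 16567.59 + 7851.54
0.9912 × C = 24419.13
C = 24419.13 / 0.9912 = 24635.93
Insurance premium = 0.88% × 24635.93 = 216.80

CIF value: CNY 24635.93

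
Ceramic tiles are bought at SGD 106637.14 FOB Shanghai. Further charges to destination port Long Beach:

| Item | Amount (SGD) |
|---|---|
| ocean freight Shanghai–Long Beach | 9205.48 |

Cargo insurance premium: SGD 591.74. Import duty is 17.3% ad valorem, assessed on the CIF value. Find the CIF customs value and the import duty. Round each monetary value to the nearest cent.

CIF value: SGD 116434.36; import duty: SGD 20143.14

CIF = FOB price + freight + insurance
CIF = 106637.14 + 9205.48 + 591.74 = 116434.36
Import duty = 116434.36 × 17.3% = 20143.14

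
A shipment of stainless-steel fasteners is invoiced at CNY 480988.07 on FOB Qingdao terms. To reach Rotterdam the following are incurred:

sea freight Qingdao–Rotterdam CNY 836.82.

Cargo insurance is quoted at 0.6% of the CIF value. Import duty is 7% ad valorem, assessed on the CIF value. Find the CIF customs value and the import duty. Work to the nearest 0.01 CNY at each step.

Let C be the CIF value. C = FOB price + freight + 0.6% × C
C − 0.6% × C = 480988.07 + 836.82
0.994 × C = 481824.89
C = 481824.89 / 0.994 = 484733.29
Insurance premium = 0.6% × 484733.29 = 2908.40
Import duty = 484733.29 × 7% = 33931.33

CIF value: CNY 484733.29; import duty: CNY 33931.33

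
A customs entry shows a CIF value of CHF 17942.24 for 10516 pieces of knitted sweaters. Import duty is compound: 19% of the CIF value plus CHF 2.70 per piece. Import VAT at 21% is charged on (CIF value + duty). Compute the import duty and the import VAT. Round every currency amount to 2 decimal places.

Import duty: CHF 31802.23; import VAT: CHF 10446.34

Ad valorem component: 17942.24 × 19% = 3409.03
Specific component: 10516 × 2.70 = 28393.20
Import duty = 3409.03 + 28393.20 = 31802.23
VAT base = CIF + duty = 17942.24 + 31802.23 = 49744.47
Import VAT = 49744.47 × 21% = 10446.34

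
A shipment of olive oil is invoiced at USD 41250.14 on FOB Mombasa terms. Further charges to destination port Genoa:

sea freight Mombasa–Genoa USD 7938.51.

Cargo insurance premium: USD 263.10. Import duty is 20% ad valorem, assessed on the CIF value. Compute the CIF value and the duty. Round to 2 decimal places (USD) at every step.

CIF value: USD 49451.75; import duty: USD 9890.35

CIF = FOB price + freight + insurance
CIF = 41250.14 + 7938.51 + 263.10 = 49451.75
Import duty = 49451.75 × 20% = 9890.35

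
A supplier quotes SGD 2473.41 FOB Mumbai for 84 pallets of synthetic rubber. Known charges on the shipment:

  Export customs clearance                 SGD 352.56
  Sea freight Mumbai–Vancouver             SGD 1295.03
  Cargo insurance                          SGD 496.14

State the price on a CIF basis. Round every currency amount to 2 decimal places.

CIF price: SGD 4264.58

Not relevant to the conversion: export clearance — on the seller under both FOB and CIF; already in the FOB price and stays in the CIF price.
From FOB to CIF, the seller additionally bears: freight, insurance.
CIF price = 2473.41 + 1295.03 + 496.14 = 4264.58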